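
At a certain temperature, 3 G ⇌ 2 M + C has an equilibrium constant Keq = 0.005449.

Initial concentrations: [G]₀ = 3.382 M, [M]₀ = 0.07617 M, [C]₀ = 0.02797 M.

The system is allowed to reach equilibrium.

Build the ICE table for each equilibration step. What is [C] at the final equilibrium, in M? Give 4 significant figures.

[C]_eq = 0.2833 M

Q₀ = 4.1951e-06 vs Keq = 0.005449 ⇒ Q<K, forward
Step 1:
                  G         M         C
  init        3.382   0.07617   0.02797
  Δ          -0.766    0.5106    0.2553
  eq          2.616    0.5868    0.2833
  solve Keq expr → x = 0.2553; check Q = 0.005449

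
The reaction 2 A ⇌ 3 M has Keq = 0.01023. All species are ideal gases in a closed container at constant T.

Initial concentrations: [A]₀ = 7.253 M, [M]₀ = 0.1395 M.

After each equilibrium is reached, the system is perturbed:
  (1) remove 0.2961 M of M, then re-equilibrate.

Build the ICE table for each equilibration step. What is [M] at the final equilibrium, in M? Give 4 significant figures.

Q₀ = 5.1604e-05 vs Keq = 0.01023 ⇒ Q<K, forward
Step 1:
                  A         M
  Initial     7.253    0.1395
  Change    -0.4277    0.6416
  Equil       6.825    0.7811
  solve Keq expr → x = 0.2139; check Q = 0.01023
Then remove 0.2961 M of M.
Step 2:
                  A         M
  Initial     6.825     0.485
  Change    -0.1878    0.2817
  Equil       6.637    0.7667
  solve Keq expr → x = 0.0939; check Q = 0.01023

[M]_eq = 0.7667 M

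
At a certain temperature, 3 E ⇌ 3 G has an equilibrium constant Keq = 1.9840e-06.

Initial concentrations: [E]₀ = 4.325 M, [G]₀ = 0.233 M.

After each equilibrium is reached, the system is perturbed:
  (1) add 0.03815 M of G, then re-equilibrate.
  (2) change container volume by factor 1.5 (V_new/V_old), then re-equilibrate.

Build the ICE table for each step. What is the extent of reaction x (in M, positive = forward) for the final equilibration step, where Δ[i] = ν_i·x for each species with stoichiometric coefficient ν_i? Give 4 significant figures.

x = 0 M

Q₀ = 1.5635e-04 vs Keq = 1.9840e-06 ⇒ Q>K, reverse
Step 1:
                    E           G
  Initial       4.325       0.233
  Change       0.1764     -0.1764
  Equil         4.501     0.05656
  solve Keq expr → x = -0.05881; check Q = 1.9840e-06
Then add 0.03815 M of G.
Step 2:
                    E           G
  Initial       4.501     0.09471
  Change      0.03768    -0.03768
  Equil         4.539     0.05704
  solve Keq expr → x = -0.01256; check Q = 1.9840e-06
Then change container volume by factor 1.5 (V_new/V_old).
Step 3:
                    E           G
  Initial       3.026     0.03802
  Change            0           0
  Equil         3.026     0.03802
  solve Keq expr → x = 0; check Q = 1.9840e-06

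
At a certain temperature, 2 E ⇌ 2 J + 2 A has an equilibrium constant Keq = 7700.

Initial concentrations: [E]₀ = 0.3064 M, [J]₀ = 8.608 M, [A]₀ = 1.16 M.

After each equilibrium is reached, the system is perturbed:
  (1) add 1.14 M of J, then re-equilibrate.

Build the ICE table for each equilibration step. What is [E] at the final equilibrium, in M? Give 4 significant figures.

Q₀ = 1062 vs Keq = 7700 ⇒ Q<K, forward
Step 1:
                   E          J          A
  Initial     0.3064      8.608       1.16
  Change      -0.173      0.173      0.173
  Equil       0.1334      8.781      1.333
  solve Keq expr → x = 0.0865; check Q = 7700
Then add 1.14 M of J.
Step 2:
                   E          J          A
  Initial     0.1334      9.921      1.333
  Change     0.01535   -0.01535   -0.01535
  Equil       0.1487      9.906      1.318
  solve Keq expr → x = -0.007676; check Q = 7700

[E]_eq = 0.1487 M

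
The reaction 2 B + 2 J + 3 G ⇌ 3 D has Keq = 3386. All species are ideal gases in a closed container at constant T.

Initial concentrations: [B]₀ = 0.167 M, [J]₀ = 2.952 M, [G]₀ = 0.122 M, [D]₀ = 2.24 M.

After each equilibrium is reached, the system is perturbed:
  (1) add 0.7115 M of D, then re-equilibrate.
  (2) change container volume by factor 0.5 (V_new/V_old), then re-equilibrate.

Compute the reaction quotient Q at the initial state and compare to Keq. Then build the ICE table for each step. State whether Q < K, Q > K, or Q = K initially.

Q₀ = 2.5468e+04; Q > K (proceeds reverse)

Q₀ = 2.5468e+04 vs Keq = 3386 ⇒ Q>K, reverse
Step 1:
                  B         J         G         D
  init        0.167     2.952     0.122      2.24
  Δ         0.04774   0.04774    0.0716   -0.0716
  eq         0.2147         3    0.1936     2.168
  solve Keq expr → x = -0.02387; check Q = 3386
Then add 0.7115 M of D.
Step 2:
                  B         J         G         D
  init       0.2147         3    0.1936      2.88
  Δ         0.02647   0.02647    0.0397   -0.0397
  eq         0.2412     3.026    0.2333      2.84
  solve Keq expr → x = -0.01323; check Q = 3386
Then change container volume by factor 0.5 (V_new/V_old).
Step 3:
                  B         J         G         D
  init       0.4824     6.052    0.4666      5.68
  Δ         -0.1455   -0.1455   -0.2183    0.2183
  eq         0.3369     5.907    0.2483     5.899
  solve Keq expr → x = 0.07277; check Q = 3386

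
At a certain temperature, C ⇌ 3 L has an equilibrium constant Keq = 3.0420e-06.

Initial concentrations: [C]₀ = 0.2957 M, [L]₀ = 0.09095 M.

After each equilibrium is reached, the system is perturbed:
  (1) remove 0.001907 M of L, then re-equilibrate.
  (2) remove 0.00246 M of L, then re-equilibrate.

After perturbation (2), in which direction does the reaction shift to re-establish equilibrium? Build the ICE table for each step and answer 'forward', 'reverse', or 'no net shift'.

Q₀ = 0.002544 vs Keq = 3.0420e-06 ⇒ Q>K, reverse
Step 1:
                   C          L
  I           0.2957    0.09095
  C            0.027   -0.08101
  E           0.3227   0.009939
  solve Keq expr → x = -0.027; check Q = 3.0420e-06
Then remove 0.001907 M of L.
Step 2:
                   C          L
  I           0.3227   0.008032
  C       -6.3350e-04     0.0019
  E           0.3221   0.009932
  solve Keq expr → x = 6.3350e-04; check Q = 3.0420e-06
Then remove 0.00246 M of L.
Step 3:
                   C          L
  I           0.3221   0.007472
  C       -8.1720e-04   0.002452
  E           0.3213   0.009924
  solve Keq expr → x = 8.1720e-04; check Q = 3.0420e-06

Direction: forward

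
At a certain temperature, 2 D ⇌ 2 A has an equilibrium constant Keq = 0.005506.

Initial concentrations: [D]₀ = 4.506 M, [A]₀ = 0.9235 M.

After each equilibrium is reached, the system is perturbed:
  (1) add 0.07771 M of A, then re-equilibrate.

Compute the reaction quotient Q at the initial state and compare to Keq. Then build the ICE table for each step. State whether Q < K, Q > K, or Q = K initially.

Q₀ = 0.042 vs Keq = 0.005506 ⇒ Q>K, reverse
Step 1:
                    D           A
  init          4.506      0.9235
  Δ            0.5484     -0.5484
  eq            5.054      0.3751
  solve Keq expr → x = -0.2742; check Q = 0.005506
Then add 0.07771 M of A.
Step 2:
                    D           A
  init          5.054      0.4528
  Δ           0.07234    -0.07234
  eq            5.127      0.3804
  solve Keq expr → x = -0.03617; check Q = 0.005506

Q₀ = 0.042; Q > K (proceeds reverse)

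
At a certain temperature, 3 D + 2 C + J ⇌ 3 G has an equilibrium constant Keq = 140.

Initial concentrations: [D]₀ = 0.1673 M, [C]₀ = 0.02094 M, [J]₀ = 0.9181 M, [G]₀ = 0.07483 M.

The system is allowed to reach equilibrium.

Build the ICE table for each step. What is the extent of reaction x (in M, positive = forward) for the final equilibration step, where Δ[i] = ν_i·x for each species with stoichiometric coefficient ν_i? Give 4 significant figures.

Q₀ = 222.3 vs Keq = 140 ⇒ Q>K, reverse
Step 1:
                   D          C          J          G
  Initial     0.1673    0.02094     0.9181    0.07483
  Change    0.003875   0.002583   0.001292  -0.003875
  Equil       0.1712    0.02352     0.9194    0.07095
  solve Keq expr → x = -0.001292; check Q = 140

x = -0.001292 M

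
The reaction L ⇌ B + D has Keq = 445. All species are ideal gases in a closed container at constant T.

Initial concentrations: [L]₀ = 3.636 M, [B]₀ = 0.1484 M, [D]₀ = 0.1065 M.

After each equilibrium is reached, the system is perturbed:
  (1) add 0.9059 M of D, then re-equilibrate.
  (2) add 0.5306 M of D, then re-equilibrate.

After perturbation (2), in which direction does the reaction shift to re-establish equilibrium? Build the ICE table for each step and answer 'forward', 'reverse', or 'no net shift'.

Direction: reverse

Q₀ = 0.004347 vs Keq = 445 ⇒ Q<K, forward
Step 1:
                    L           B           D
  Initial       3.636      0.1484      0.1065
  Change       -3.605       3.605       3.605
  Equil        0.0313       3.753       3.711
  solve Keq expr → x = 3.605; check Q = 445
Then add 0.9059 M of D.
Step 2:
                    L           B           D
  Initial      0.0313       3.753       4.617
  Change     0.007499   -0.007499   -0.007499
  Equil        0.0388       3.746        4.61
  solve Keq expr → x = -0.007499; check Q = 445
Then add 0.5306 M of D.
Step 3:
                    L           B           D
  Initial      0.0388       3.746        5.14
  Change     0.004379   -0.004379   -0.004379
  Equil       0.04318       3.741       5.136
  solve Keq expr → x = -0.004379; check Q = 445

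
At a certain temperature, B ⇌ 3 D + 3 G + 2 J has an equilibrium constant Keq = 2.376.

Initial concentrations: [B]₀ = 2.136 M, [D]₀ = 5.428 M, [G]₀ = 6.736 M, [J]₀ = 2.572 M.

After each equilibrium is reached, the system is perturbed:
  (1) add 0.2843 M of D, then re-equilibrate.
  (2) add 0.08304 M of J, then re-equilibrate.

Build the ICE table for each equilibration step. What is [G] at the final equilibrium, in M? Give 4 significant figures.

Q₀ = 1.5138e+05 vs Keq = 2.376 ⇒ Q>K, reverse
Step 1:
                   B          D          G          J
  Initial      2.136      5.428      6.736      2.572
  Change       1.188     -3.565     -3.565     -2.376
  Equil        3.324      1.863      3.171     0.1956
  solve Keq expr → x = -1.188; check Q = 2.376
Then add 0.2843 M of D.
Step 2:
                   B          D          G          J
  Initial      3.324      2.148      3.171     0.1956
  Change     0.01443    -0.0433    -0.0433   -0.02887
  Equil        3.339      2.104      3.128     0.1668
  solve Keq expr → x = -0.01443; check Q = 2.376
Then add 0.08304 M of J.
Step 3:
                   B          D          G          J
  Initial      3.339      2.104      3.128     0.2498
  Change     0.03108   -0.09323   -0.09323   -0.06216
  Equil         3.37      2.011      3.035     0.1876
  solve Keq expr → x = -0.03108; check Q = 2.376

[G]_eq = 3.035 M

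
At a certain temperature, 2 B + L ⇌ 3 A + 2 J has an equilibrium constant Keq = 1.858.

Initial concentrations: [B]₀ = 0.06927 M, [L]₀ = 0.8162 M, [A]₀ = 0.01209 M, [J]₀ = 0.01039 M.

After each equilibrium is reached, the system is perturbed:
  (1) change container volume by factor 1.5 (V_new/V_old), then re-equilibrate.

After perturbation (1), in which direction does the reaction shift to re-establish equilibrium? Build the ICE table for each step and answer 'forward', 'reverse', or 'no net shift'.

Q₀ = 4.8711e-08 vs Keq = 1.858 ⇒ Q<K, forward
Step 1:
                    B           L           A           J
  Initial     0.06927      0.8162     0.01209     0.01039
  Change     -0.06686    -0.03343      0.1003     0.06686
  Equil      0.002413      0.7828      0.1124     0.07725
  solve Keq expr → x = 0.03343; check Q = 1.858
Then change container volume by factor 1.5 (V_new/V_old).
Step 2:
                    B           L           A           J
  Initial    0.001609      0.5218     0.07492      0.0515
  Change  -5.0876e-04 -2.5438e-04  7.6314e-04  5.0876e-04
  Equil        0.0011      0.5216     0.07568     0.05201
  solve Keq expr → x = 2.5438e-04; check Q = 1.858

Direction: forward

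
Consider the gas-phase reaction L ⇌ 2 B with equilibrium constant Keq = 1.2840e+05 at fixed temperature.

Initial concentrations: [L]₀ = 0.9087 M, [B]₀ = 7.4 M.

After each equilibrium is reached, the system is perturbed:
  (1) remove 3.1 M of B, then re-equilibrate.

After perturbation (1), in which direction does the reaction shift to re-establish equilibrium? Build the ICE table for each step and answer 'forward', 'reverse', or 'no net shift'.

Direction: forward

Q₀ = 60.26 vs Keq = 1.2840e+05 ⇒ Q<K, forward
Step 1:
                    L           B
  init         0.9087         7.4
  Δ            -0.908       1.816
  eq       6.6150e-04       9.216
  solve Keq expr → x = 0.908; check Q = 1.2840e+05
Then remove 3.1 M of B.
Step 2:
                    L           B
  init     6.6150e-04       6.116
  Δ       -3.7010e-04  7.4020e-04
  eq       2.9140e-04       6.117
  solve Keq expr → x = 3.7010e-04; check Q = 1.2840e+05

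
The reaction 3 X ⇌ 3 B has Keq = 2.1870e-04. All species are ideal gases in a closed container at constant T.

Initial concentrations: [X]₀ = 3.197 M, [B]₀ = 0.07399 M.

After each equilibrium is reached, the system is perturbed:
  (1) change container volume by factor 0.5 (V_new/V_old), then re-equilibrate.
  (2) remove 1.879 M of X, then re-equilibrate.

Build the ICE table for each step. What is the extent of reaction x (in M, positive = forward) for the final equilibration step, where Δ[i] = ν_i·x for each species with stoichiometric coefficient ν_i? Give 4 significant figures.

Q₀ = 1.2396e-05 vs Keq = 2.1870e-04 ⇒ Q<K, forward
Step 1:
                  X         B
  Initial     3.197   0.07399
  Change    -0.1119    0.1119
  Equil       3.085    0.1859
  solve Keq expr → x = 0.03729; check Q = 2.1870e-04
Then change container volume by factor 0.5 (V_new/V_old).
Step 2:
                  X         B
  Initial      6.17    0.3717
  Change          0         0
  Equil        6.17    0.3717
  solve Keq expr → x = 0; check Q = 2.1870e-04
Then remove 1.879 M of X.
Step 3:
                  X         B
  Initial     4.291    0.3717
  Change     0.1068   -0.1068
  Equil       4.398     0.265
  solve Keq expr → x = -0.03559; check Q = 2.1870e-04

x = -0.03559 M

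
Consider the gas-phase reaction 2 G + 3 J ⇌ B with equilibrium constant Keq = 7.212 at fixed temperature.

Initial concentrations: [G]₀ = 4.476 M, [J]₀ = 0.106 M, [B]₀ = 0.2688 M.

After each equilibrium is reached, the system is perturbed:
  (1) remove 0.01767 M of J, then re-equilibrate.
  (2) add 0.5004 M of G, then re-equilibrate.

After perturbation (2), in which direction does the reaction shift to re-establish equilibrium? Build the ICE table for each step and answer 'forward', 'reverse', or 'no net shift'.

Direction: forward

Q₀ = 11.27 vs Keq = 7.212 ⇒ Q>K, reverse
Step 1:
                    G           J           B
  I             4.476       0.106      0.2688
  C           0.01065     0.01598   -0.005326
  E             4.487       0.122      0.2635
  solve Keq expr → x = -0.005326; check Q = 7.212
Then remove 0.01767 M of J.
Step 2:
                    G           J           B
  I             4.487      0.1043      0.2635
  C           0.01107     0.01661   -0.005537
  E             4.498      0.1209      0.2579
  solve Keq expr → x = -0.005537; check Q = 7.212
Then add 0.5004 M of G.
Step 3:
                    G           J           B
  I             4.998      0.1209      0.2579
  C         -0.005172   -0.007758    0.002586
  E             4.993      0.1132      0.2605
  solve Keq expr → x = 0.002586; check Q = 7.212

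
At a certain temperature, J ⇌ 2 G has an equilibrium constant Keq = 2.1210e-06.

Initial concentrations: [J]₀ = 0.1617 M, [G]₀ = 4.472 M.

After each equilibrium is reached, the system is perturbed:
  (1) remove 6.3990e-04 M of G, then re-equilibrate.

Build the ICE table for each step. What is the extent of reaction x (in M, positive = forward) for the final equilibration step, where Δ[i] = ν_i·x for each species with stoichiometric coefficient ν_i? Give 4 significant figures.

Q₀ = 123.7 vs Keq = 2.1210e-06 ⇒ Q>K, reverse
Step 1:
                    J           G
  init         0.1617       4.472
  Δ             2.235       -4.47
  eq            2.397    0.002255
  solve Keq expr → x = -2.235; check Q = 2.1210e-06
Then remove 6.3990e-04 M of G.
Step 2:
                    J           G
  init          2.397    0.001615
  Δ       -3.1987e-04  6.3975e-04
  eq            2.396    0.002254
  solve Keq expr → x = 3.1987e-04; check Q = 2.1210e-06

x = 3.1987e-04 M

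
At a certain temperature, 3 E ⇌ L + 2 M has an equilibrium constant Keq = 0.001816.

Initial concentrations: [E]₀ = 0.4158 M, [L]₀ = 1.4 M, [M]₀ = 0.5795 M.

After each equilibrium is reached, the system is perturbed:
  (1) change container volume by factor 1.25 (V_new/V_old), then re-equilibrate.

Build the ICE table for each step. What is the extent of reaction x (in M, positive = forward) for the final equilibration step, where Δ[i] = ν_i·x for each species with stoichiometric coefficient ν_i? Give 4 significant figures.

Q₀ = 6.54 vs Keq = 0.001816 ⇒ Q>K, reverse
Step 1:
                  E         L         M
  Initial    0.4158       1.4    0.5795
  Change     0.7899   -0.2633   -0.5266
  Equil       1.206     1.137   0.05292
  solve Keq expr → x = -0.2633; check Q = 0.001816
Then change container volume by factor 1.25 (V_new/V_old).
Step 2:
                  E         L         M
  Initial    0.9645    0.9094   0.04233
  Change          0         0         0
  Equil      0.9645    0.9094   0.04233
  solve Keq expr → x = 0; check Q = 0.001816

x = 0 M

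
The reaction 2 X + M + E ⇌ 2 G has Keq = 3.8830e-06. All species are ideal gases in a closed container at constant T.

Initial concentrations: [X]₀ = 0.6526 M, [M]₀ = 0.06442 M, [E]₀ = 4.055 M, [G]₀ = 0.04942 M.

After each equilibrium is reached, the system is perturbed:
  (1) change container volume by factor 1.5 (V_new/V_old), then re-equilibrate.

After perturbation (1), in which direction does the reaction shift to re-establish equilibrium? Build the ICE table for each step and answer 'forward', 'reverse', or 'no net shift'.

Q₀ = 0.02195 vs Keq = 3.8830e-06 ⇒ Q>K, reverse
Step 1:
                  X         M         E         G
  Initial    0.6526   0.06442     4.055   0.04942
  Change    0.04859   0.02429   0.02429  -0.04859
  Equil      0.7012   0.08871     4.079 8.3121e-04
  solve Keq expr → x = -0.02429; check Q = 3.8830e-06
Then change container volume by factor 1.5 (V_new/V_old).
Step 2:
                  X         M         E         G
  Initial    0.4675   0.05914      2.72 5.5414e-04
  Change  1.8427e-04 9.2136e-05 9.2136e-05 -1.8427e-04
  Equil      0.4676   0.05924      2.72 3.6986e-04
  solve Keq expr → x = -9.2136e-05; check Q = 3.8830e-06

Direction: reverse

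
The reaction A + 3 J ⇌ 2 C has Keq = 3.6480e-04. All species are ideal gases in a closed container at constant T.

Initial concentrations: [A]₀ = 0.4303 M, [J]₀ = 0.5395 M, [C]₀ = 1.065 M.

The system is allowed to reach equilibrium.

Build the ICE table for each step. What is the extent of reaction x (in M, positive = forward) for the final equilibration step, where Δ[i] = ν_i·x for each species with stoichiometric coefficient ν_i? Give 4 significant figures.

Q₀ = 16.79 vs Keq = 3.6480e-04 ⇒ Q>K, reverse
Step 1:
                   A          J          C
  Initial     0.4303     0.5395      1.065
  Change      0.5053      1.516     -1.011
  Equil       0.9356      2.055    0.05444
  solve Keq expr → x = -0.5053; check Q = 3.6480e-04

x = -0.5053 M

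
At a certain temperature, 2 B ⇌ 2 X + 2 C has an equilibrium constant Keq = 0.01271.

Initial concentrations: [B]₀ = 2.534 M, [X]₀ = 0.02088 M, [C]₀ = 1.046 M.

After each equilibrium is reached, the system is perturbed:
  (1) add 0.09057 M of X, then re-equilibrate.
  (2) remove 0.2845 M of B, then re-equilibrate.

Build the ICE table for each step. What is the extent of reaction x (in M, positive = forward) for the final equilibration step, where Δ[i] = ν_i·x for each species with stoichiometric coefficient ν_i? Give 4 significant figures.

x = -0.01075 M

Q₀ = 7.4287e-05 vs Keq = 0.01271 ⇒ Q<K, forward
Step 1:
                  B         X         C
  Initial     2.534   0.02088     1.046
  Change    -0.1923    0.1923    0.1923
  Equil       2.342    0.2132     1.238
  solve Keq expr → x = 0.09616; check Q = 0.01271
Then add 0.09057 M of X.
Step 2:
                  B         X         C
  Initial     2.342    0.3038     1.238
  Change     0.0708   -0.0708   -0.0708
  Equil       2.412     0.233     1.168
  solve Keq expr → x = -0.0354; check Q = 0.01271
Then remove 0.2845 M of B.
Step 3:
                  B         X         C
  Initial     2.128     0.233     1.168
  Change     0.0215   -0.0215   -0.0215
  Equil       2.149    0.2115     1.146
  solve Keq expr → x = -0.01075; check Q = 0.01271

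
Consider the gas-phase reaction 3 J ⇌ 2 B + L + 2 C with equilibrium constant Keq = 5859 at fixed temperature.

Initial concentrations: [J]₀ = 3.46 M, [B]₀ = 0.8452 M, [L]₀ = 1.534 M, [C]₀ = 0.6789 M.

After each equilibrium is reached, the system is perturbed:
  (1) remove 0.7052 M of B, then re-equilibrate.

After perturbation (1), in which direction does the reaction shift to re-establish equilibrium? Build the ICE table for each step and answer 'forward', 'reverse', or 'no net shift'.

Q₀ = 0.01219 vs Keq = 5859 ⇒ Q<K, forward
Step 1:
                    J           B           L           C
  init           3.46      0.8452       1.534      0.6789
  Δ            -3.151       2.101        1.05       2.101
  eq           0.3092       2.946       2.584       2.779
  solve Keq expr → x = 1.05; check Q = 5859
Then remove 0.7052 M of B.
Step 2:
                    J           B           L           C
  init         0.3092       2.241       2.584       2.779
  Δ          -0.04672     0.03115     0.01557     0.03115
  eq           0.2625       2.272         2.6       2.811
  solve Keq expr → x = 0.01557; check Q = 5859

Direction: forward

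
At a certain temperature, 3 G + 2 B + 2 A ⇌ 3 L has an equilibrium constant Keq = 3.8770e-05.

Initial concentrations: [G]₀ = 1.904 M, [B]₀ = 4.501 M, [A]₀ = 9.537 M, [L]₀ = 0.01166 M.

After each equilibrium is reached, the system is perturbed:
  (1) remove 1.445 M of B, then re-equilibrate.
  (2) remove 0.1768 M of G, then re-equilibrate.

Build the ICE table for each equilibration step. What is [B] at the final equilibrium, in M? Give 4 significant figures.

Q₀ = 1.2464e-10 vs Keq = 3.8770e-05 ⇒ Q<K, forward
Step 1:
                   G          B          A          L
  init         1.904      4.501      9.537    0.01166
  Δ          -0.5196    -0.3464    -0.3464     0.5196
  eq           1.384      4.155      9.191     0.5313
  solve Keq expr → x = 0.1732; check Q = 3.8770e-05
Then remove 1.445 M of B.
Step 2:
                   G          B          A          L
  init         1.384       2.71      9.191     0.5313
  Δ           0.0955    0.06367    0.06367    -0.0955
  eq            1.48      2.773      9.254     0.4358
  solve Keq expr → x = -0.03183; check Q = 3.8770e-05
Then remove 0.1768 M of G.
Step 3:
                   G          B          A          L
  init         1.303      2.773      9.254     0.4358
  Δ          0.03782    0.02521    0.02521   -0.03782
  eq           1.341      2.798      9.279      0.398
  solve Keq expr → x = -0.01261; check Q = 3.8770e-05

[B]_eq = 2.798 M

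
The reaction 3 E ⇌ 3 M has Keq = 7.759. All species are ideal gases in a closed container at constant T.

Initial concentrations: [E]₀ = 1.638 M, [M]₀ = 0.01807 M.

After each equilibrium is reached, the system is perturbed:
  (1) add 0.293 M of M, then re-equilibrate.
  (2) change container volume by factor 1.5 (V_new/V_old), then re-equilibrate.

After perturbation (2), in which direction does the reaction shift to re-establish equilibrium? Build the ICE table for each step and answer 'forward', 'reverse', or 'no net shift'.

Q₀ = 1.3426e-06 vs Keq = 7.759 ⇒ Q<K, forward
Step 1:
                  E         M
  init        1.638   0.01807
  Δ          -1.082     1.082
  eq         0.5558       1.1
  solve Keq expr → x = 0.3607; check Q = 7.759
Then add 0.293 M of M.
Step 2:
                  E         M
  init       0.5558     1.393
  Δ         0.09833  -0.09833
  eq         0.6541     1.295
  solve Keq expr → x = -0.03278; check Q = 7.759
Then change container volume by factor 1.5 (V_new/V_old).
Step 3:
                  E         M
  init       0.4361    0.8633
  Δ               0         0
  eq         0.4361    0.8633
  solve Keq expr → x = 0; check Q = 7.759

Direction: no net shift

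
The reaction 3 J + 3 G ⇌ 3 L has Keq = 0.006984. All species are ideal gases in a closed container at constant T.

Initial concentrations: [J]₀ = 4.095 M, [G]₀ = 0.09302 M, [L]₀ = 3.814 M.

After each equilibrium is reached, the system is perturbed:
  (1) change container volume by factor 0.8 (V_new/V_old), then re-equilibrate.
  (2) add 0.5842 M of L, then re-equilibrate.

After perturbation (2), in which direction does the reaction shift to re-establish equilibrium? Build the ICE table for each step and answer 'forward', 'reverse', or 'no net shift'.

Direction: reverse

Q₀ = 1004 vs Keq = 0.006984 ⇒ Q>K, reverse
Step 1:
                    J           G           L
  init          4.095     0.09302       3.814
  Δ             1.752       1.752      -1.752
  eq            5.847       1.845       2.062
  solve Keq expr → x = -0.584; check Q = 0.006984
Then change container volume by factor 0.8 (V_new/V_old).
Step 2:
                    J           G           L
  init          7.309       2.306       2.578
  Δ           -0.2306     -0.2306      0.2306
  eq            7.078       2.076       2.808
  solve Keq expr → x = 0.07688; check Q = 0.006984
Then add 0.5842 M of L.
Step 3:
                    J           G           L
  init          7.078       2.076       3.392
  Δ            0.2094      0.2094     -0.2094
  eq            7.287       2.285       3.183
  solve Keq expr → x = -0.0698; check Q = 0.006984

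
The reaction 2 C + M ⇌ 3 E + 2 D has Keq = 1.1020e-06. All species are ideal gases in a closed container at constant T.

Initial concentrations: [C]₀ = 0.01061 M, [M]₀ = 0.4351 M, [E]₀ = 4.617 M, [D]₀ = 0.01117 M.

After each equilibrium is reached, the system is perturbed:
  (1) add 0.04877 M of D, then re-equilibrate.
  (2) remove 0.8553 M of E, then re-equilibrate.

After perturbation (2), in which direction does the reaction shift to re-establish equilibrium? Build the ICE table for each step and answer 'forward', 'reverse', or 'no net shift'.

Direction: forward

Q₀ = 250.7 vs Keq = 1.1020e-06 ⇒ Q>K, reverse
Step 1:
                  C         M         E         D
  Initial   0.01061    0.4351     4.617   0.01117
  Change    0.01117  0.005584  -0.01675  -0.01117
  Equil     0.02178    0.4407       4.6 1.5382e-06
  solve Keq expr → x = -0.005584; check Q = 1.1020e-06
Then add 0.04877 M of D.
Step 2:
                  C         M         E         D
  Initial   0.02178    0.4407       4.6   0.04877
  Change    0.04877   0.02438  -0.07315  -0.04877
  Equil     0.07054    0.4651     4.527 5.2430e-06
  solve Keq expr → x = -0.02438; check Q = 1.1020e-06
Then remove 0.8553 M of E.
Step 3:
                  C         M         E         D
  Initial   0.07054    0.4651     3.672 5.2430e-06
  Change  -1.9346e-06 -9.6730e-07 2.9019e-06 1.9346e-06
  Equil     0.07054    0.4651     3.672 7.1777e-06
  solve Keq expr → x = 9.6730e-07; check Q = 1.1020e-06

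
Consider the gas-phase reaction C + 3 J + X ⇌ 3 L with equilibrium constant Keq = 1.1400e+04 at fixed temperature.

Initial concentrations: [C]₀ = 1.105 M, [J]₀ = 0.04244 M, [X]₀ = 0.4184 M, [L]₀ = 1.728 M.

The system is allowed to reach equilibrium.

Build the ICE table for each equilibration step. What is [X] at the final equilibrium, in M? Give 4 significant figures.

[X]_eq = 0.4358 M

Q₀ = 1.4600e+05 vs Keq = 1.1400e+04 ⇒ Q>K, reverse
Step 1:
                   C          J          X          L
  Initial      1.105    0.04244     0.4184      1.728
  Change     0.01736    0.05207    0.01736   -0.05207
  Equil        1.122    0.09451     0.4358      1.676
  solve Keq expr → x = -0.01736; check Q = 1.1400e+04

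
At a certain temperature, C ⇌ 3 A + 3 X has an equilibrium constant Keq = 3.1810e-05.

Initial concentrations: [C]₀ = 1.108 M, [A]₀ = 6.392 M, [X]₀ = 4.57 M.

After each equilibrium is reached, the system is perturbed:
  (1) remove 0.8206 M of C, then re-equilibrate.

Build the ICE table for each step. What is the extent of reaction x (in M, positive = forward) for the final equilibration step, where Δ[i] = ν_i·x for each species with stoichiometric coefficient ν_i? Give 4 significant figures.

x = -9.1609e-04 M

Q₀ = 2.2497e+04 vs Keq = 3.1810e-05 ⇒ Q>K, reverse
Step 1:
                    C           A           X
  Initial       1.108       6.392        4.57
  Change        1.515      -4.546      -4.546
  Equil         2.623       1.846     0.02368
  solve Keq expr → x = -1.515; check Q = 3.1810e-05
Then remove 0.8206 M of C.
Step 2:
                    C           A           X
  Initial       1.803       1.846     0.02368
  Change   9.1609e-04   -0.002748   -0.002748
  Equil         1.804       1.843     0.02093
  solve Keq expr → x = -9.1609e-04; check Q = 3.1810e-05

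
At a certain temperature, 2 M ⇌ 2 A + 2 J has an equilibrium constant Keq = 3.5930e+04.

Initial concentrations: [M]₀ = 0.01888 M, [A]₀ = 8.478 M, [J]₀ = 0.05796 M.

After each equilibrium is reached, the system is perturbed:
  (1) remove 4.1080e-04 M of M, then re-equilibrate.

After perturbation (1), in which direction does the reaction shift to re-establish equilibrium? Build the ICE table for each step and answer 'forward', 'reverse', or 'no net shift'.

Direction: reverse

Q₀ = 677.4 vs Keq = 3.5930e+04 ⇒ Q<K, forward
Step 1:
                   M          A          J
  I          0.01888      8.478    0.05796
  C         -0.01558    0.01558    0.01558
  E         0.003295      8.494    0.07354
  solve Keq expr → x = 0.007792; check Q = 3.5930e+04
Then remove 4.1080e-04 M of M.
Step 2:
                   M          A          J
  I         0.002885      8.494    0.07354
  C       3.9304e-04 -3.9304e-04 -3.9304e-04
  E         0.003278      8.493    0.07315
  solve Keq expr → x = -1.9652e-04; check Q = 3.5930e+04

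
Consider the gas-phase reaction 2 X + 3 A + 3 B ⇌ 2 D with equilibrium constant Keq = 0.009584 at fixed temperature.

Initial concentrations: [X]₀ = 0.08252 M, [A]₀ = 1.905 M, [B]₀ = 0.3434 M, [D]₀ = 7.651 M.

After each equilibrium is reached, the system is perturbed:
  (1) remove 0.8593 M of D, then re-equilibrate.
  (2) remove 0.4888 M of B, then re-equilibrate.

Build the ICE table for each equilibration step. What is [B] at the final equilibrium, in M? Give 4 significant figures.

Q₀ = 3.0707e+04 vs Keq = 0.009584 ⇒ Q>K, reverse
Step 1:
                  X         A         B         D
  init      0.08252     1.905    0.3434     7.651
  Δ           1.553      2.33      2.33    -1.553
  eq          1.636     4.235     2.673     6.098
  solve Keq expr → x = -0.7765; check Q = 0.009584
Then remove 0.8593 M of D.
Step 2:
                  X         A         B         D
  init        1.636     4.235     2.673     5.239
  Δ        -0.06871   -0.1031   -0.1031   0.06871
  eq          1.567     4.132      2.57     5.307
  solve Keq expr → x = 0.03436; check Q = 0.009584
Then remove 0.4888 M of B.
Step 3:
                  X         A         B         D
  init        1.567     4.132     2.081     5.307
  Δ          0.1337    0.2005    0.2005   -0.1337
  eq          1.701     4.332     2.282     5.174
  solve Keq expr → x = -0.06684; check Q = 0.009584

[B]_eq = 2.282 M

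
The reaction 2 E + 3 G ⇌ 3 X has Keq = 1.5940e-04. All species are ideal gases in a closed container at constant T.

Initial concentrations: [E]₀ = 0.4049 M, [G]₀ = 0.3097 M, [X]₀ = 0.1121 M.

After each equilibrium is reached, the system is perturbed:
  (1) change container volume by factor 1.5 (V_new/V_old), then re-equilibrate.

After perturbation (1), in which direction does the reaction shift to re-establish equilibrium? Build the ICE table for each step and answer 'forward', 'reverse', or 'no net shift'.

Q₀ = 0.2893 vs Keq = 1.5940e-04 ⇒ Q>K, reverse
Step 1:
                   E          G          X
  init        0.4049     0.3097     0.1121
  Δ           0.0658     0.0987    -0.0987
  eq          0.4707     0.4084     0.0134
  solve Keq expr → x = -0.0329; check Q = 1.5940e-04
Then change container volume by factor 1.5 (V_new/V_old).
Step 2:
                   E          G          X
  init        0.3138     0.2723   0.008933
  Δ         0.001363   0.002045  -0.002045
  eq          0.3152     0.2743   0.006888
  solve Keq expr → x = -6.8158e-04; check Q = 1.5940e-04

Direction: reverse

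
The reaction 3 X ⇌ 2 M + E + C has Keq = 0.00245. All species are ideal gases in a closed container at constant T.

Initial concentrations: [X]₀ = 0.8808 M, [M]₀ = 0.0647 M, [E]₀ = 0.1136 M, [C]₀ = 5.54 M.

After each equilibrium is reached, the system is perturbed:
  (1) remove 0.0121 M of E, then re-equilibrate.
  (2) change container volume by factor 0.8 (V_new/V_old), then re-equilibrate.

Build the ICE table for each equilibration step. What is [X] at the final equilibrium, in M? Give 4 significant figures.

Q₀ = 0.003855 vs Keq = 0.00245 ⇒ Q>K, reverse
Step 1:
                    X           M           E           C
  init         0.8808      0.0647      0.1136        5.54
  Δ           0.01568    -0.01045   -0.005226   -0.005226
  eq           0.8965     0.05425      0.1084       5.535
  solve Keq expr → x = -0.005226; check Q = 0.00245
Then remove 0.0121 M of E.
Step 2:
                    X           M           E           C
  init         0.8965     0.05425     0.09627       5.535
  Δ         -0.003835    0.002557    0.001278    0.001278
  eq           0.8926      0.0568     0.09755       5.536
  solve Keq expr → x = 0.001278; check Q = 0.00245
Then change container volume by factor 0.8 (V_new/V_old).
Step 3:
                    X           M           E           C
  init          1.116     0.07101      0.1219        6.92
  Δ           0.00889   -0.005926   -0.002963   -0.002963
  eq            1.125     0.06508       0.119       6.917
  solve Keq expr → x = -0.002963; check Q = 0.00245

[X]_eq = 1.125 M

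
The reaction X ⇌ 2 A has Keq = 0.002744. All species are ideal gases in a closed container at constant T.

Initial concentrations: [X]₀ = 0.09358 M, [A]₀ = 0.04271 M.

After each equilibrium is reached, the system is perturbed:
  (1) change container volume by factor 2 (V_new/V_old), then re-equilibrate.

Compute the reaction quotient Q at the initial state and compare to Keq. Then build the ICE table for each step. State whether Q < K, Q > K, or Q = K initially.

Q₀ = 0.01949 vs Keq = 0.002744 ⇒ Q>K, reverse
Step 1:
                    X           A
  Initial     0.09358     0.04271
  Change      0.01281    -0.02562
  Equil        0.1064     0.01709
  solve Keq expr → x = -0.01281; check Q = 0.002744
Then change container volume by factor 2 (V_new/V_old).
Step 2:
                    X           A
  Initial      0.0532    0.008543
  Change    -0.001674    0.003347
  Equil       0.05152     0.01189
  solve Keq expr → x = 0.001674; check Q = 0.002744

Q₀ = 0.01949; Q > K (proceeds reverse)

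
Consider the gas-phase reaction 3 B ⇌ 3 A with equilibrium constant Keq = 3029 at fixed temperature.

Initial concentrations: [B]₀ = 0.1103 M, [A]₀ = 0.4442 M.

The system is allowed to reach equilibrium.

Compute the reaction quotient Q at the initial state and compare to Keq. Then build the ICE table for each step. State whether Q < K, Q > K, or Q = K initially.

Q₀ = 65.31 vs Keq = 3029 ⇒ Q<K, forward
Step 1:
                   B          A
  I           0.1103     0.4442
  C         -0.07445    0.07445
  E          0.03585     0.5187
  solve Keq expr → x = 0.02482; check Q = 3029

Q₀ = 65.31; Q < K (proceeds forward)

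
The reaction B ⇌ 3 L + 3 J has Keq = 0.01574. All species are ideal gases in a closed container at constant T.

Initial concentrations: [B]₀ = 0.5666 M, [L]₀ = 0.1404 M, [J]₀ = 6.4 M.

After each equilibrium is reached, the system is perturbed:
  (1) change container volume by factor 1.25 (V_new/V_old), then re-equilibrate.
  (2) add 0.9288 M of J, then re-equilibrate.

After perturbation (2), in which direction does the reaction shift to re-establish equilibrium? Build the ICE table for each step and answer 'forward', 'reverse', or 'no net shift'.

Q₀ = 1.28 vs Keq = 0.01574 ⇒ Q>K, reverse
Step 1:
                    B           L           J
  I            0.5666      0.1404         6.4
  C           0.03559     -0.1068     -0.1068
  E            0.6022     0.03363       6.293
  solve Keq expr → x = -0.03559; check Q = 0.01574
Then change container volume by factor 1.25 (V_new/V_old).
Step 2:
                    B           L           J
  I            0.4818      0.0269       5.035
  C         -0.003973     0.01192     0.01192
  E            0.4778     0.03882       5.047
  solve Keq expr → x = 0.003973; check Q = 0.01574
Then add 0.9288 M of J.
Step 3:
                    B           L           J
  I            0.4778     0.03882       5.975
  C          0.001985   -0.005956   -0.005956
  E            0.4798     0.03287       5.969
  solve Keq expr → x = -0.001985; check Q = 0.01574

Direction: reverse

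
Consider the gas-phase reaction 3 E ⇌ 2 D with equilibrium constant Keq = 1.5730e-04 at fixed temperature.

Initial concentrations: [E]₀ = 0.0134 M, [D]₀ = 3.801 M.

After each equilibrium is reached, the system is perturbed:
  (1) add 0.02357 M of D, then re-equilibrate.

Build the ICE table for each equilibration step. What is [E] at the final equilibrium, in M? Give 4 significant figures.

Q₀ = 6.0046e+06 vs Keq = 1.5730e-04 ⇒ Q>K, reverse
Step 1:
                  E         D
  init       0.0134     3.801
  Δ           5.461     -3.64
  eq          5.474    0.1606
  solve Keq expr → x = -1.82; check Q = 1.5730e-04
Then add 0.02357 M of D.
Step 2:
                  E         D
  init        5.474    0.1842
  Δ         0.03316  -0.02211
  eq          5.507    0.1621
  solve Keq expr → x = -0.01105; check Q = 1.5730e-04

[E]_eq = 5.507 M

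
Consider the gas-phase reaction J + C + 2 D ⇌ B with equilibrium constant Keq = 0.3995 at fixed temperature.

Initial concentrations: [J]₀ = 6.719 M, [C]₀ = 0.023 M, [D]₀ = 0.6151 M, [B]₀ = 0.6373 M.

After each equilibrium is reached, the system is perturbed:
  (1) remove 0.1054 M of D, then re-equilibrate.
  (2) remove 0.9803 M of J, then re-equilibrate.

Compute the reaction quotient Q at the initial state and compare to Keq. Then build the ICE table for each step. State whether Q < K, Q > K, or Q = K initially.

Q₀ = 10.9; Q > K (proceeds reverse)

Q₀ = 10.9 vs Keq = 0.3995 ⇒ Q>K, reverse
Step 1:
                   J          C          D          B
  I            6.719      0.023     0.6151     0.6373
  C           0.1669     0.1669     0.3338    -0.1669
  E            6.886     0.1899     0.9489     0.4704
  solve Keq expr → x = -0.1669; check Q = 0.3995
Then remove 0.1054 M of D.
Step 2:
                   J          C          D          B
  I            6.886     0.1899     0.8435     0.4704
  C          0.01969    0.01969    0.03937   -0.01969
  E            6.906     0.2096     0.8829     0.4507
  solve Keq expr → x = -0.01969; check Q = 0.3995
Then remove 0.9803 M of J.
Step 3:
                   J          C          D          B
  I            5.925     0.2096     0.8829     0.4507
  C           0.0133     0.0133     0.0266    -0.0133
  E            5.939     0.2229     0.9095     0.4374
  solve Keq expr → x = -0.0133; check Q = 0.3995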